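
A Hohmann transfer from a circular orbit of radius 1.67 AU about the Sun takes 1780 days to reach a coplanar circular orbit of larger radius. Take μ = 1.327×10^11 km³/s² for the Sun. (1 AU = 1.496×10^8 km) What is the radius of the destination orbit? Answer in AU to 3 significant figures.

In km: r₁ = 1.67 × 1.496×10^8 = 2.49832×10^8 km.
Transfer time t = 1780 days = 1.53792×10^8 s, and t = π√(a_t³/μ).
So a_t = (μ t²/π²)^(1/3) = (1.327×10^11 × (1.53792×10^8)² / π²)^(1/3) = 6.8257×10^8 km.
Since a_t = (r₁ + r₂)/2, r₂ = 2a_t − r₁ = 2×6.8257×10^8 − 2.49832×10^8 = 1.115308×10^9 km.
In AU: r₂ = 1.115308×10^9 / 1.496×10^8 = 7.46 AU.

r₂ = 7.46 AU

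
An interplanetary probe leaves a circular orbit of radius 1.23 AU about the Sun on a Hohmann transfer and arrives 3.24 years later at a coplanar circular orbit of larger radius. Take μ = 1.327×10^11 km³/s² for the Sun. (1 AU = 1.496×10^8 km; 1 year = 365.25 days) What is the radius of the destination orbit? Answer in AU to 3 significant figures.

In km: r₁ = 1.23 × 1.496×10^8 = 1.84008×10^8 km.
Transfer time t = 3.24 years × 365.25 × 86400 s = 1.02246624×10^8 s, and t = π√(a_t³/μ).
So a_t = (μ t²/π²)^(1/3) = (1.327×10^11 × (1.02246624×10^8)² / π²)^(1/3) = 5.1994×10^8 km.
Since a_t = (r₁ + r₂)/2, r₂ = 2a_t − r₁ = 2×5.1994×10^8 − 1.84008×10^8 = 8.55872×10^8 km.
In AU: r₂ = 8.55872×10^8 / 1.496×10^8 = 5.72 AU.

r₂ = 5.72 AU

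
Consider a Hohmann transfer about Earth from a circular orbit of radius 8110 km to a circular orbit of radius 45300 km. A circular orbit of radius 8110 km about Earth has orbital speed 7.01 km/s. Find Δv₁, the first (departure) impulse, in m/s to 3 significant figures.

From the circular-orbit relation v² = μ/r at r = 8110 km: μ = v²r = (7.01)² × 8110 = 3.98526×10^5 km³/s².
The Hohmann ellipse has a_t = (r₁ + r₂)/2 = 26705 km.
On the circular orbit at r = 8110 km, v_c = √(μ/r) = 7.010 km/s.
Vis-viva on the transfer ellipse at r = 8110 km gives v_t = √[μ(2/r − 1/a_t)] = 9.130 km/s.
Δv₁ = |v_t − v_c| = |9.130 − 7.010| = 2.120 km/s.

Δv₁ = 2120 m/s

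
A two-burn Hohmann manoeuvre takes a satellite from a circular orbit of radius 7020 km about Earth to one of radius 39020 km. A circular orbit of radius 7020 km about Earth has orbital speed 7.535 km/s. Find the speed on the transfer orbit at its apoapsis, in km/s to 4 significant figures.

From the circular-orbit relation v² = μ/r at r = 7020 km: μ = v²r = (7.535)² × 7020 = 3.98569×10^5 km³/s².
Transfer-ellipse semi-major axis a_t = (r₁ + r₂)/2 = (7020 + 39020)/2 = 23020 km.
At apoapsis, r = 39020 km.
Applying v² = μ(2/r − 1/a_t): v = 1.765 km/s.

v = 1.765 km/s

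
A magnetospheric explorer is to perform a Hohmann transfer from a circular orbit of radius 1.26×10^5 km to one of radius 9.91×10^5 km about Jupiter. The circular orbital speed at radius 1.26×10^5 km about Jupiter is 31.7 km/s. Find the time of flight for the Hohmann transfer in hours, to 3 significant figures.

t = 32.4 hours

From the circular-orbit relation v² = μ/r at r = 1.26×10^5 km: μ = v²r = (31.7)² × 1.26×10^5 = 1.26616×10^8 km³/s².
The Hohmann ellipse has a_t = (r₁ + r₂)/2 = 5.585×10^5 km.
Transfer time t = π√(a_t³/μ) = π√((5.585×10^5)³ / 1.26616×10^8) = 1.165×10^5 s.
Converting: 1.165×10^5 s ÷ 3600 s/hour = 32.4 hours.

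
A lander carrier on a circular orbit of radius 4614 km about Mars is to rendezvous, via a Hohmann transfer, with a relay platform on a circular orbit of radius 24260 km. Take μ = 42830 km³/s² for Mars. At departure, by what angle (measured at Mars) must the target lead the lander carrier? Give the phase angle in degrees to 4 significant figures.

Transfer-ellipse semi-major axis a_t = (r₁ + r₂)/2 = (4614 + 24260)/2 = 14437 km.
The half-period of the transfer ellipse is t = π√(a_t³/μ) = 26332 s.
Target angular speed ω₂ = √(μ/r₂³) = 5.4769×10^-5 rad/s.
Angle swept by the target during transfer: ω₂·t = 1.4422 rad = 82.63°.
The lander carrier traverses 180° on the transfer ellipse, so the target must lead by 180° − 82.63° = 97.37°.

φ = 97.37°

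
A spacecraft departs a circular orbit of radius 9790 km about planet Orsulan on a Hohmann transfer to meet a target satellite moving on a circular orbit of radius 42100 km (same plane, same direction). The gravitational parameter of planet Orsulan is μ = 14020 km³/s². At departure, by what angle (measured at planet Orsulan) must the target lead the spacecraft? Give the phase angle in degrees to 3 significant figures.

φ = 92.9°

The Hohmann ellipse has a_t = (r₁ + r₂)/2 = 25945 km.
Transfer time t = π√(a_t³/μ) = 1.10881×10^5 s.
The target's mean motion on its circular orbit is ω₂ = √(μ/r₂³) = 1.37073×10^-5 rad/s.
Angle swept by the target during transfer: ω₂·t = 1.5199 rad = 87.08°.
Arrival is 180° from departure on the ellipse, so φ = 180° − 87.08° = 92.9°.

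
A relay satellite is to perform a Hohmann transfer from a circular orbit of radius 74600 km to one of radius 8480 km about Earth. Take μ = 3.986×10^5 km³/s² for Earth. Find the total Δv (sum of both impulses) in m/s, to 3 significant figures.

Δv = 3600 m/s

Transfer-ellipse semi-major axis a_t = (r₁ + r₂)/2 = (74600 + 8480)/2 = 41540 km.
Circular speed at r₁: v₁ = √(μ/r₁) = √(3.986×10^5/74600) = 2.3115 km/s.
Transfer-orbit speed at r₁ (v² = μ(2/r − 1/a)): v_a = √[μ(2/r₁ − 1/a_t)] = 1.0444 km/s.
First burn Δv₁ = |v_a − v₁| = 1.267 km/s.
At r₂, v₂ = √(μ/r₂) = 6.856 km/s.
Transfer-orbit speed at r₂: v_p = √[μ(2/r₂ − 1/a_t)] = 9.188 km/s.
Second burn Δv₂ = |v₂ − v_p| = 2.332 km/s.
Total Δv = Δv₁ + Δv₂ = 3.599 km/s.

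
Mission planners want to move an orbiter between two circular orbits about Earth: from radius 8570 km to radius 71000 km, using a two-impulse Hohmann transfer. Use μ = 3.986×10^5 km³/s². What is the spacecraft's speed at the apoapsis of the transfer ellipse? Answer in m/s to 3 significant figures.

v = 1100 m/s

Transfer-ellipse semi-major axis a_t = (r₁ + r₂)/2 = (8570 + 71000)/2 = 39785 km.
At apoapsis, r = 71000 km.
Applying v² = μ(2/r − 1/a_t): v = 1.100 km/s.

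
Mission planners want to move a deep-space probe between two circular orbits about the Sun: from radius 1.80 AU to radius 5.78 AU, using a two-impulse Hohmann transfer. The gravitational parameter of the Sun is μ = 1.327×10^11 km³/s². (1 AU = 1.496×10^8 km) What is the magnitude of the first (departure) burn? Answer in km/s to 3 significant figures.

In km: r₁ = 1.80 × 1.496×10^8 = 2.6928×10^8 km; r₂ = 5.78 × 1.496×10^8 = 8.64688×10^8 km.
Transfer-ellipse semi-major axis a_t = (r₁ + r₂)/2 = (2.6928×10^8 + 8.64688×10^8)/2 = 5.66984×10^8 km.
On the circular orbit at r = 2.6928×10^8 km, v_c = √(μ/r) = 22.199 km/s.
Vis-viva on the transfer ellipse at r = 2.6928×10^8 km gives v_t = √[μ(2/r − 1/a_t)] = 27.414 km/s.
Δv₁ = |v_t − v_c| = |27.414 − 22.199| = 5.215 km/s.

Δv₁ = 5.22 km/s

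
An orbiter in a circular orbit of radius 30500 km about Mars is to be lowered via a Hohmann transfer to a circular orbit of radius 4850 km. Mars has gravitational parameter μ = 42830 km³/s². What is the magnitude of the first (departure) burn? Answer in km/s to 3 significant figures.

Δv₁ = 0.564 km/s

Transfer-ellipse semi-major axis a_t = (r₁ + r₂)/2 = (30500 + 4850)/2 = 17675 km.
Circular speed at r = 30500 km: v_c = √(μ/r) = 1.185 km/s.
Vis-viva on the transfer ellipse at r = 30500 km gives v_t = √[μ(2/r − 1/a_t)] = 0.6207 km/s.
Δv₁ = |v_t − v_c| = |0.6207 − 1.185| = 0.5643 km/s.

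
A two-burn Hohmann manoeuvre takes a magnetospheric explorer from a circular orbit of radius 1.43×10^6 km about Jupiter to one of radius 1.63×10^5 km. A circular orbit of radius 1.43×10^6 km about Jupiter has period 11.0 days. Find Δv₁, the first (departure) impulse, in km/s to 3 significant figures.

Δv₁ = 5.18 km/s

From Kepler's third law T² = 4π²r³/μ at r = 1.43×10^6 km, T = 11.0 days = 11.0 × 86400 s = 9.504×10^5 s: μ = 4π²r³/T² = 1.27807×10^8 km³/s².
Semi-major axis of the transfer orbit: a_t = (1.430×10^6 + 1.630×10^5)/2 = 7.965×10^5 km.
Circular speed at r = 1.430×10^6 km: v_c = √(μ/r) = 9.454 km/s.
Vis-viva on the transfer ellipse at r = 1.430×10^6 km gives v_t = √[μ(2/r − 1/a_t)] = 4.277 km/s.
Δv₁ = |v_t − v_c| = |4.277 − 9.454| = 5.177 km/s.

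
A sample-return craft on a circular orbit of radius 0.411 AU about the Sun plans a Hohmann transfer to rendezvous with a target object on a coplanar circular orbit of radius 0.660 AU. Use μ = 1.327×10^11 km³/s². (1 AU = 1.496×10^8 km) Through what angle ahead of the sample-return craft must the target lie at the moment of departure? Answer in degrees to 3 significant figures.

φ = 48.4°

In km: r₁ = 0.411 × 1.496×10^8 = 6.14856×10^7 km; r₂ = 0.660 × 1.496×10^8 = 9.8736×10^7 km.
Semi-major axis of the transfer orbit: a_t = (6.14856×10^7 + 9.8736×10^7)/2 = 8.01108×10^7 km.
Transfer time t = π√(a_t³/μ) = 6.184×10^6 s.
Target angular speed ω₂ = √(μ/r₂³) = 3.713×10^-7 rad/s.
Angle swept by the target during transfer: ω₂·t = 2.296 rad = 131.6°.
Arrival is 180° from departure on the ellipse, so φ = 180° − 131.6° = 48.4°.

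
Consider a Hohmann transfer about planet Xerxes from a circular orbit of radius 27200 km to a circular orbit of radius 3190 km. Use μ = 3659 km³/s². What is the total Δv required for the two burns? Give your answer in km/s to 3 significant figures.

The Hohmann ellipse has a_t = (r₁ + r₂)/2 = 15195 km.
Circular speed at r₁: v₁ = √(μ/r₁) = √(3659/27200) = 0.3668 km/s.
Transfer-orbit speed at r₁ (v² = μ(2/r − 1/a)): v_a = √[μ(2/r₁ − 1/a_t)] = 0.1681 km/s.
First burn Δv₁ = |v_a − v₁| = 0.1987 km/s.
Circular speed at r₂: v₂ = √(μ/r₂) = 1.0710 km/s.
Transfer-orbit speed at r₂: v_p = √[μ(2/r₂ − 1/a_t)] = 1.4329 km/s.
Second burn Δv₂ = |v₂ − v_p| = 0.3619 km/s.
Δv = Δv₁ + Δv₂ = 0.1987 + 0.3619 = 0.5606 km/s.

Δv = 0.561 km/s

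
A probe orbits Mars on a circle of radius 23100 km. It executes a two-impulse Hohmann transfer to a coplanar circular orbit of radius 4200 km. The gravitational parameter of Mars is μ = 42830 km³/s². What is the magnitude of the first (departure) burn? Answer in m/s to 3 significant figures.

Δv₁ = 606 m/s

Transfer-ellipse semi-major axis a_t = (r₁ + r₂)/2 = (23100 + 4200)/2 = 13650 km.
On the circular orbit at r = 23100 km, v_c = √(μ/r) = 1.36166 km/s.
Transfer-orbit speed at the same r (vis-viva, a = a_t): v_t = √[μ(2/r − 1/a_t)] = 0.755312 km/s.
Δv₁ = |v_t − v_c| = |0.755312 − 1.36166| = 0.6063 km/s.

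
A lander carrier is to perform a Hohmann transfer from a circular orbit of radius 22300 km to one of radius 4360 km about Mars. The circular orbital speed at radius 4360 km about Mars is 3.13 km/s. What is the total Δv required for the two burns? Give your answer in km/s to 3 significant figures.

From the circular-orbit relation v² = μ/r at r = 4360 km: μ = v²r = (3.13)² × 4360 = 42714.5 km³/s².
The Hohmann ellipse has a_t = (r₁ + r₂)/2 = 13330 km.
At r₁ the circular-orbit speed is v₁ = √(μ/r₁) = 1.384 km/s.
Transfer-orbit speed at r₁ (vis-viva): v_a = √[μ(2/r₁ − 1/a_t)] = 0.7915 km/s.
First burn Δv₁ = |v_a − v₁| = 0.5925 km/s.
At r₂, v₂ = √(μ/r₂) = 3.1300 km/s.
Transfer-orbit speed at r₂: v_p = √[μ(2/r₂ − 1/a_t)] = 4.0484 km/s.
Second burn Δv₂ = |v₂ − v_p| = 0.9184 km/s.
Total Δv = Δv₁ + Δv₂ = 1.511 km/s.

Δv = 1.51 km/s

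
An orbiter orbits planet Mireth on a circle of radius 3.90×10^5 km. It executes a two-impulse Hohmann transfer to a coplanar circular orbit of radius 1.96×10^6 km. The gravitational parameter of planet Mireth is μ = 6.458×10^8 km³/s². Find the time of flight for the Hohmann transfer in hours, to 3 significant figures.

t = 43.7 hours

The Hohmann ellipse has a_t = (r₁ + r₂)/2 = 1.175×10^6 km.
By Kepler's third law the transfer-orbit period is T = 2π√(a_t³/μ), so t = T/2 = 1.5746×10^5 s.
Converting: 1.5746×10^5 s ÷ 3600 s/hour = 43.7 hours.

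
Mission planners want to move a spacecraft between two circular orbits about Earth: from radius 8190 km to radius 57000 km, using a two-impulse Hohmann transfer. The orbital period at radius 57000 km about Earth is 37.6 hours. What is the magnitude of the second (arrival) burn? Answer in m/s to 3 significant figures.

From Kepler's third law T² = 4π²r³/μ at r = 57000 km, T = 37.6 hours = 37.6 × 3600 s = 1.3536×10^5 s: μ = 4π²r³/T² = 3.99028×10^5 km³/s².
Transfer-ellipse semi-major axis a_t = (r₁ + r₂)/2 = (8190 + 57000)/2 = 32595 km.
Circular speed at r = 57000 km: v_c = √(μ/r) = 2.646 km/s.
Transfer-orbit speed at the same r (vis-viva, a = a_t): v_t = √[μ(2/r − 1/a_t)] = 1.326 km/s.
Δv₂ = |v_t − v_c| = |1.326 − 2.646| = 1.320 km/s.

Δv₂ = 1320 m/s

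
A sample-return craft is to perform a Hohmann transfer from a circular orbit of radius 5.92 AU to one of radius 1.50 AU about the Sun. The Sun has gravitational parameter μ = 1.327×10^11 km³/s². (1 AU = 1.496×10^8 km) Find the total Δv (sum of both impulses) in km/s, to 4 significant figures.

Δv = 10.86 km/s

In km: r₁ = 5.92 × 1.496×10^8 = 8.85632×10^8 km; r₂ = 1.50 × 1.496×10^8 = 2.244×10^8 km.
Transfer-ellipse semi-major axis a_t = (r₁ + r₂)/2 = (8.85632×10^8 + 2.244×10^8)/2 = 5.55016×10^8 km.
At r₁ the circular-orbit speed is v₁ = √(μ/r₁) = 12.24 km/s.
Transfer-orbit speed at r₁ (v² = μ(2/r − 1/a)): v_a = √[μ(2/r₁ − 1/a_t)] = 7.783 km/s.
First burn Δv₁ = |v_a − v₁| = 4.457 km/s.
At r₂, v₂ = √(μ/r₂) = 24.3178 km/s.
Transfer-orbit speed at r₂: v_p = √[μ(2/r₂ − 1/a_t)] = 30.7184 km/s.
Second burn Δv₂ = |v₂ − v_p| = 6.401 km/s.
Δv = Δv₁ + Δv₂ = 4.457 + 6.401 = 10.86 km/s.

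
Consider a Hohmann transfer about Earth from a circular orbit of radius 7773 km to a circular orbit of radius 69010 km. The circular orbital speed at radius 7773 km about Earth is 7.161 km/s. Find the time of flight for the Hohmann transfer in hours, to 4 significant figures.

t = 10.40 hours

From the circular-orbit relation v² = μ/r at r = 7773 km: μ = v²r = (7.161)² × 7773 = 3.98599×10^5 km³/s².
Semi-major axis of the transfer orbit: a_t = (7773 + 69010)/2 = 38391.5 km.
Half the transfer-orbit period gives t = π√(a_t³/μ) = 37430 s.
Converting: 37430 s ÷ 3600 s/hour = 10.40 hours.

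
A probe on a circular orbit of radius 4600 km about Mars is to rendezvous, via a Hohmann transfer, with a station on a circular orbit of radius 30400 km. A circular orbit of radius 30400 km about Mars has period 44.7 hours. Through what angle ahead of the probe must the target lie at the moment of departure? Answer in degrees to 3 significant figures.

φ = 101°

From Kepler's third law T² = 4π²r³/μ at r = 30400 km, T = 44.7 hours = 44.7 × 3600 s = 1.6092×10^5 s: μ = 4π²r³/T² = 42831.2 km³/s².
Transfer-ellipse semi-major axis a_t = (r₁ + r₂)/2 = (4600 + 30400)/2 = 17500 km.
The half-period of the transfer ellipse is t = π√(a_t³/μ) = 35142 s.
The target's mean motion on its circular orbit is ω₂ = √(μ/r₂³) = 3.9045×10^-5 rad/s.
Angle swept by the target during transfer: ω₂·t = 1.3721 rad = 78.62°.
The probe traverses 180° on the transfer ellipse, so the target must lead by 180° − 78.62° = 101°.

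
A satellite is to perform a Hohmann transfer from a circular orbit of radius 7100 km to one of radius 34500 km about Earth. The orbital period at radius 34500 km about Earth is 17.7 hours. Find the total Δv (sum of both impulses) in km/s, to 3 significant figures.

From Kepler's third law T² = 4π²r³/μ at r = 34500 km, T = 17.7 hours = 17.7 × 3600 s = 63720 s: μ = 4π²r³/T² = 3.99269×10^5 km³/s².
Transfer-ellipse semi-major axis a_t = (r₁ + r₂)/2 = (7100 + 34500)/2 = 20800 km.
Circular speed at r₁: v₁ = √(μ/r₁) = √(3.99269×10^5/7100) = 7.499 km/s.
On the transfer ellipse at r₁, vis-viva equation gives v_p = √[μ(2/r₁ − 1/a_t)] = 9.658 km/s.
First burn Δv₁ = |v_p − v₁| = 2.159 km/s.
Circular speed at r₂: v₂ = √(μ/r₂) = 3.402 km/s.
Transfer-orbit speed at r₂: v_a = √[μ(2/r₂ − 1/a_t)] = 1.988 km/s.
Second burn Δv₂ = |v₂ − v_a| = 1.414 km/s.
Δv = Δv₁ + Δv₂ = 2.159 + 1.414 = 3.573 km/s.

Δv = 3.57 km/s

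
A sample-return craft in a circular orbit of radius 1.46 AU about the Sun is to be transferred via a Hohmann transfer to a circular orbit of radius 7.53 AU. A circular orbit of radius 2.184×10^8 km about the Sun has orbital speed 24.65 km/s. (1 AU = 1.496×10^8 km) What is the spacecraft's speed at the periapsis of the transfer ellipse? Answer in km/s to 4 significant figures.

v = 31.90 km/s

From the circular-orbit relation v² = μ/r at r = 2.184×10^8 km: μ = v²r = (24.65)² × 2.184×10^8 = 1.32705×10^11 km³/s².
In km: r₁ = 1.46 × 1.496×10^8 = 2.18416×10^8 km; r₂ = 7.53 × 1.496×10^8 = 1.126488×10^9 km.
The Hohmann ellipse has a_t = (r₁ + r₂)/2 = 6.72452×10^8 km.
The periapsis of the transfer ellipse is at r = 2.18416×10^8 km.
Vis-viva: v = √[μ(2/r − 1/a_t)] = √[1.32705×10^11 × (2/2.18416×10^8 − 1/6.72452×10^8)] = 31.90 km/s.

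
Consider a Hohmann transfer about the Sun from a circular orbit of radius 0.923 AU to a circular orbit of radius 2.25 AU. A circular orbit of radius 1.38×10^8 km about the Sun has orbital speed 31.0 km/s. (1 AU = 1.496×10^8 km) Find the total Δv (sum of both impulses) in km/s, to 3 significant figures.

From the circular-orbit relation v² = μ/r at r = 1.38×10^8 km: μ = v²r = (31.0)² × 1.38×10^8 = 1.32618×10^11 km³/s².
In km: r₁ = 0.923 × 1.496×10^8 = 1.380808×10^8 km; r₂ = 2.25 × 1.496×10^8 = 3.366×10^8 km.
The Hohmann ellipse has a_t = (r₁ + r₂)/2 = 2.373404×10^8 km.
At r₁ the circular-orbit speed is v₁ = √(μ/r₁) = 30.99093 km/s.
Transfer-orbit speed at r₁ (vis-viva): v_p = √[μ(2/r₁ − 1/a_t)] = 36.90675 km/s.
First burn Δv₁ = |v_p − v₁| = 5.9158 km/s.
Circular speed at r₂: v₂ = √(μ/r₂) = 19.8493 km/s.
Transfer-orbit speed at r₂: v_a = √[μ(2/r₂ − 1/a_t)] = 15.1400 km/s.
Second burn Δv₂ = |v₂ − v_a| = 4.7093 km/s.
Δv = Δv₁ + Δv₂ = 5.9158 + 4.7093 = 10.63 km/s.

Δv = 10.6 km/s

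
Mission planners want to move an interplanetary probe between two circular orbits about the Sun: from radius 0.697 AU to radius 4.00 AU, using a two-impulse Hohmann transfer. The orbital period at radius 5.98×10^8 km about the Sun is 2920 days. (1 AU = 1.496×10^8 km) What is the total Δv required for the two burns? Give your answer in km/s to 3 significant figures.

Δv = 17.7 km/s

From Kepler's third law T² = 4π²r³/μ at r = 5.98×10^8 km, T = 2920 days = 2920 × 86400 s = 2.52288×10^8 s: μ = 4π²r³/T² = 1.32639×10^11 km³/s².
In km: r₁ = 0.697 × 1.496×10^8 = 1.042712×10^8 km; r₂ = 4.00 × 1.496×10^8 = 5.984×10^8 km.
Transfer-ellipse semi-major axis a_t = (r₁ + r₂)/2 = (1.042712×10^8 + 5.984×10^8)/2 = 3.513356×10^8 km.
At r₁ the circular-orbit speed is v₁ = √(μ/r₁) = 35.67 km/s.
On the transfer ellipse at r₁, vis-viva equation gives v_p = √[μ(2/r₁ − 1/a_t)] = 46.55 km/s.
First burn Δv₁ = |v_p − v₁| = 10.88 km/s.
At r₂, v₂ = √(μ/r₂) = 14.888 km/s.
Transfer-orbit speed at r₂: v_a = √[μ(2/r₂ − 1/a_t)] = 8.1107 km/s.
Second burn Δv₂ = |v₂ − v_a| = 6.777 km/s.
Total Δv = Δv₁ + Δv₂ = 17.66 km/s.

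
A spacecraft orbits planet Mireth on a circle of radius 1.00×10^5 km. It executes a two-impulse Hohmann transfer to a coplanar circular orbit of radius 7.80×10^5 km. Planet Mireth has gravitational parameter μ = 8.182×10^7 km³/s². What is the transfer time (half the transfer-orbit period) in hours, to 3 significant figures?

Semi-major axis of the transfer orbit: a_t = (1.000×10^5 + 7.800×10^5)/2 = 4.400×10^5 km.
Transfer time t = π√(a_t³/μ) = π√((4.400×10^5)³ / 8.182×10^7) = 1.014×10^5 s.
Converting: 1.014×10^5 s ÷ 3600 s/hour = 28.2 hours.

t = 28.2 hours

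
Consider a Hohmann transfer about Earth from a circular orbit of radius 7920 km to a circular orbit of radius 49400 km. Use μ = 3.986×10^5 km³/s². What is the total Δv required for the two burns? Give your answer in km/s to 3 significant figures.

The Hohmann ellipse has a_t = (r₁ + r₂)/2 = 28660 km.
Circular speed at r₁: v₁ = √(μ/r₁) = √(3.986×10^5/7920) = 7.094 km/s.
Transfer-orbit speed at r₁ (vis-viva equation): v_p = √[μ(2/r₁ − 1/a_t)] = 9.314 km/s.
First burn Δv₁ = |v_p − v₁| = 2.220 km/s.
Circular speed at r₂: v₂ = √(μ/r₂) = 2.8406 km/s.
Transfer-orbit speed at r₂: v_a = √[μ(2/r₂ − 1/a_t)] = 1.4932 km/s.
Second burn Δv₂ = |v₂ − v_a| = 1.347 km/s.
Δv = Δv₁ + Δv₂ = 2.220 + 1.347 = 3.567 km/s.

Δv = 3.57 km/s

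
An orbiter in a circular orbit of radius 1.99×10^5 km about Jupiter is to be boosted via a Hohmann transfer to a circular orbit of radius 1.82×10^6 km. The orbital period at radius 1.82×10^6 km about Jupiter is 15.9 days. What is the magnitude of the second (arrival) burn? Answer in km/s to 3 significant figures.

Δv₂ = 4.63 km/s

From Kepler's third law T² = 4π²r³/μ at r = 1.82×10^6 km, T = 15.9 days = 15.9 × 86400 s = 1.37376×10^6 s: μ = 4π²r³/T² = 1.26111×10^8 km³/s².
Semi-major axis of the transfer orbit: a_t = (1.990×10^5 + 1.820×10^6)/2 = 1.0095×10^6 km.
Circular speed at r = 1.820×10^6 km: v_c = √(μ/r) = 8.324 km/s.
Vis-viva on the transfer ellipse at r = 1.820×10^6 km gives v_t = √[μ(2/r − 1/a_t)] = 3.696 km/s.
Δv₂ = |v_t − v_c| = |3.696 − 8.324| = 4.628 km/s.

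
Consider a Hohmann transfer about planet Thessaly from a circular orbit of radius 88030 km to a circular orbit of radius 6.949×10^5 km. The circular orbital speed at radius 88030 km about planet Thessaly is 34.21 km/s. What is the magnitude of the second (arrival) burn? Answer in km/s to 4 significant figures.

Δv₂ = 6.402 km/s

From the circular-orbit relation v² = μ/r at r = 88030 km: μ = v²r = (34.21)² × 88030 = 1.03024×10^8 km³/s².
Semi-major axis of the transfer orbit: a_t = (88030 + 6.949×10^5)/2 = 3.91465×10^5 km.
On the circular orbit at r = 6.949×10^5 km, v_c = √(μ/r) = 12.176 km/s.
Vis-viva on the transfer ellipse at r = 6.949×10^5 km gives v_t = √[μ(2/r − 1/a_t)] = 5.7740 km/s.
Δv₂ = |v_t − v_c| = |5.7740 − 12.176| = 6.402 km/s.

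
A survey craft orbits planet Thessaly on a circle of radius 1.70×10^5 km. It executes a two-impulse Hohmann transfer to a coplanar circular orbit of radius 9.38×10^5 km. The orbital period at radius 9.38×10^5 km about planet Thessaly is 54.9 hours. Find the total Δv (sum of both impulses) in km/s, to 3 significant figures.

From Kepler's third law T² = 4π²r³/μ at r = 9.38×10^5 km, T = 54.9 hours = 54.9 × 3600 s = 1.9764×10^5 s: μ = 4π²r³/T² = 8.34101×10^8 km³/s².
Semi-major axis of the transfer orbit: a_t = (1.700×10^5 + 9.380×10^5)/2 = 5.540×10^5 km.
At r₁ the circular-orbit speed is v₁ = √(μ/r₁) = 70.046 km/s.
On the transfer ellipse at r₁, vis-viva equation gives v_p = √[μ(2/r₁ − 1/a_t)] = 91.145 km/s.
First burn Δv₁ = |v_p − v₁| = 21.10 km/s.
Circular speed at r₂: v₂ = √(μ/r₂) = 29.82 km/s.
Transfer-orbit speed at r₂: v_a = √[μ(2/r₂ − 1/a_t)] = 16.52 km/s.
Second burn Δv₂ = |v₂ − v_a| = 13.30 km/s.
Δv = Δv₁ + Δv₂ = 21.10 + 13.30 = 34.40 km/s.

Δv = 34.4 km/s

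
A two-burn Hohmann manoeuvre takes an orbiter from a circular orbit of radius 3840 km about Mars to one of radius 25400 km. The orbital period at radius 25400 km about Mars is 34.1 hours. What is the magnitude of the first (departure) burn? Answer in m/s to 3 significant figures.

Δv₁ = 1060 m/s

From Kepler's third law T² = 4π²r³/μ at r = 25400 km, T = 34.1 hours = 34.1 × 3600 s = 1.2276×10^5 s: μ = 4π²r³/T² = 42928.6 km³/s².
Transfer-ellipse semi-major axis a_t = (r₁ + r₂)/2 = (3840 + 25400)/2 = 14620 km.
On the circular orbit at r = 3840 km, v_c = √(μ/r) = 3.34355 km/s.
Vis-viva on the transfer ellipse at r = 3840 km gives v_t = √[μ(2/r − 1/a_t)] = 4.40708 km/s.
Δv₁ = |v_t − v_c| = |4.40708 − 3.34355| = 1.064 km/s.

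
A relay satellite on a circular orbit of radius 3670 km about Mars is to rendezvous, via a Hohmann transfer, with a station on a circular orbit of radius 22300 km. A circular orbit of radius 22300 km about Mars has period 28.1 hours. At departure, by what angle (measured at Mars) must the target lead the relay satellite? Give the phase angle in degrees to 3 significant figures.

φ = 100°

From Kepler's third law T² = 4π²r³/μ at r = 22300 km, T = 28.1 hours = 28.1 × 3600 s = 1.0116×10^5 s: μ = 4π²r³/T² = 42781.6 km³/s².
Semi-major axis of the transfer orbit: a_t = (3670 + 22300)/2 = 12985 km.
Transfer time t = π√(a_t³/μ) = 22470 s.
The target's mean motion on its circular orbit is ω₂ = √(μ/r₂³) = 6.211×10^-5 rad/s.
Angle swept by the target during transfer: ω₂·t = 1.396 rad = 79.98°.
The relay satellite traverses 180° on the transfer ellipse, so the target must lead by 180° − 79.98° = 100°.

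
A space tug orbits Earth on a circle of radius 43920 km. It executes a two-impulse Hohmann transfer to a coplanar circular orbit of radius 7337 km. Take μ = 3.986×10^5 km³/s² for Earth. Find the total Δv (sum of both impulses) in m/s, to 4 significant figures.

Semi-major axis of the transfer orbit: a_t = (43920 + 7337)/2 = 25628.5 km.
At r₁ the circular-orbit speed is v₁ = √(μ/r₁) = 3.013 km/s.
Transfer-orbit speed at r₁ (vis-viva): v_a = √[μ(2/r₁ − 1/a_t)] = 1.612 km/s.
First burn Δv₁ = |v_a − v₁| = 1.401 km/s.
Circular speed at r₂: v₂ = √(μ/r₂) = 7.371 km/s.
Transfer-orbit speed at r₂: v_p = √[μ(2/r₂ − 1/a_t)] = 9.649 km/s.
Second burn Δv₂ = |v₂ − v_p| = 2.278 km/s.
Total Δv = Δv₁ + Δv₂ = 3.679 km/s.

Δv = 3679 m/s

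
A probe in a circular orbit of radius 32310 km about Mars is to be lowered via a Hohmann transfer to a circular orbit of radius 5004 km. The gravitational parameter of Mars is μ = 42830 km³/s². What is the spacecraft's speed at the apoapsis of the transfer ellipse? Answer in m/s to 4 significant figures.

v = 596.3 m/s

The Hohmann ellipse has a_t = (r₁ + r₂)/2 = 18657 km.
At apoapsis, r = 32310 km.
From the vis-viva equation, v = √[μ(2/r − 1/a_t)] = 0.5963 km/s.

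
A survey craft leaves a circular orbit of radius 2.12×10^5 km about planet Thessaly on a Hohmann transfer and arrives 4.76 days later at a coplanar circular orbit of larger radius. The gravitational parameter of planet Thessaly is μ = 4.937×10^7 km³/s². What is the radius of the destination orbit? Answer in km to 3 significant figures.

r₂ = 1.68×10^6 km

Transfer time t = 4.76 days = 4.11264×10^5 s, and t = π√(a_t³/μ).
So a_t = (μ t²/π²)^(1/3) = (4.937×10^7 × (4.11264×10^5)² / π²)^(1/3) = 9.4580×10^5 km.
Since a_t = (r₁ + r₂)/2, r₂ = 2a_t − r₁ = 2×9.4580×10^5 − 2.120×10^5 = 1.6796×10^6 km.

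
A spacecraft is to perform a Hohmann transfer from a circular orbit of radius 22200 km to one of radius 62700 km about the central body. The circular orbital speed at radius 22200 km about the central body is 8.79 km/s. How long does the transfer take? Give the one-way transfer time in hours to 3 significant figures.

t = 5.83 hours

From the circular-orbit relation v² = μ/r at r = 22200 km: μ = v²r = (8.79)² × 22200 = 1.71526×10^6 km³/s².
Transfer-ellipse semi-major axis a_t = (r₁ + r₂)/2 = (22200 + 62700)/2 = 42450 km.
Transfer time t = π√(a_t³/μ) = π√((42450)³ / 1.71526×10^6) = 20980 s.
Converting: 20980 s ÷ 3600 s/hour = 5.83 hours.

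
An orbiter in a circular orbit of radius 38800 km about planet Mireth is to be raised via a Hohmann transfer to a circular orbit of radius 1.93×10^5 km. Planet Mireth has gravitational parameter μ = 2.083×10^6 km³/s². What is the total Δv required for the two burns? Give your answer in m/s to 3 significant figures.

Semi-major axis of the transfer orbit: a_t = (38800 + 1.930×10^5)/2 = 1.159×10^5 km.
At r₁ the circular-orbit speed is v₁ = √(μ/r₁) = 7.327 km/s.
Transfer-orbit speed at r₁ (v² = μ(2/r − 1/a)): v_p = √[μ(2/r₁ − 1/a_t)] = 9.455 km/s.
First burn Δv₁ = |v_p − v₁| = 2.128 km/s.
At r₂, v₂ = √(μ/r₂) = 3.285 km/s.
Transfer-orbit speed at r₂: v_a = √[μ(2/r₂ − 1/a_t)] = 1.901 km/s.
Second burn Δv₂ = |v₂ − v_a| = 1.384 km/s.
Δv = Δv₁ + Δv₂ = 2.128 + 1.384 = 3.512 km/s.

Δv = 3510 m/s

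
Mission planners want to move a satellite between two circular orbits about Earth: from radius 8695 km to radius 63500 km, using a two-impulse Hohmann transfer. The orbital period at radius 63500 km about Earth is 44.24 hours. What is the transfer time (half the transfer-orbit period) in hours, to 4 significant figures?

From Kepler's third law T² = 4π²r³/μ at r = 63500 km, T = 44.24 hours = 44.24 × 3600 s = 1.59264×10^5 s: μ = 4π²r³/T² = 3.98516×10^5 km³/s².
The Hohmann ellipse has a_t = (r₁ + r₂)/2 = 36097.5 km.
Transfer time t = π√(a_t³/μ) = π√((36097.5)³ / 3.98516×10^5) = 34130 s.
Converting: 34130 s ÷ 3600 s/hour = 9.481 hours.

t = 9.481 hours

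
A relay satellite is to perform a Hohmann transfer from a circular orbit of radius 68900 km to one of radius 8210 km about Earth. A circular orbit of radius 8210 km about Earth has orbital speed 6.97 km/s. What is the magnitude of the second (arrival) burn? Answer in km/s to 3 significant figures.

From the circular-orbit relation v² = μ/r at r = 8210 km: μ = v²r = (6.97)² × 8210 = 3.98849×10^5 km³/s².
Semi-major axis of the transfer orbit: a_t = (68900 + 8210)/2 = 38555 km.
Circular speed at r = 8210 km: v_c = √(μ/r) = 6.970 km/s.
Vis-viva on the transfer ellipse at r = 8210 km gives v_t = √[μ(2/r − 1/a_t)] = 9.318 km/s.
Δv₂ = |v_t − v_c| = |9.318 − 6.970| = 2.348 km/s.

Δv₂ = 2.35 km/s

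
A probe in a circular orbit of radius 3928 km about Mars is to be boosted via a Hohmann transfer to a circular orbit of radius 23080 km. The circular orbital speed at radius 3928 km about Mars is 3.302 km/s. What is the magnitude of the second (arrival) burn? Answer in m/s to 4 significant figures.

From the circular-orbit relation v² = μ/r at r = 3928 km: μ = v²r = (3.302)² × 3928 = 42827.8 km³/s².
The Hohmann ellipse has a_t = (r₁ + r₂)/2 = 13504 km.
On the circular orbit at r = 23080 km, v_c = √(μ/r) = 1.3622 km/s.
Vis-viva on the transfer ellipse at r = 23080 km gives v_t = √[μ(2/r − 1/a_t)] = 0.73468 km/s.
Δv₂ = |v_t − v_c| = |0.73468 − 1.3622| = 0.6275 km/s.

Δv₂ = 627.5 m/s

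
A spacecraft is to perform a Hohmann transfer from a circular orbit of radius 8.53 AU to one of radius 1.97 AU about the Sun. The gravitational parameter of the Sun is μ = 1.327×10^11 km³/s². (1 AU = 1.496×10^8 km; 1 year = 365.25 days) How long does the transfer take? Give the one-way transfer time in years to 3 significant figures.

t = 6.02 years

In km: r₁ = 8.53 × 1.496×10^8 = 1.276088×10^9 km; r₂ = 1.97 × 1.496×10^8 = 2.94712×10^8 km.
Semi-major axis of the transfer orbit: a_t = (1.276088×10^9 + 2.94712×10^8)/2 = 7.854×10^8 km.
By Kepler's third law the transfer-orbit period is T = 2π√(a_t³/μ), so t = T/2 = 1.8982×10^8 s.
Converting: 1.8982×10^8 s ÷ 3.15576×10^7 s/year (365.25 × 86400) = 6.02 years.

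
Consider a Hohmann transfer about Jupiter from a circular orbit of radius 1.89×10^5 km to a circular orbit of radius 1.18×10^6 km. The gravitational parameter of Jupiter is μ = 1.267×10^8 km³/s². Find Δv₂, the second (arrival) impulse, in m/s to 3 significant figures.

Δv₂ = 4920 m/s

Transfer-ellipse semi-major axis a_t = (r₁ + r₂)/2 = (1.890×10^5 + 1.180×10^6)/2 = 6.845×10^5 km.
On the circular orbit at r = 1.180×10^6 km, v_c = √(μ/r) = 10.362 km/s.
Vis-viva on the transfer ellipse at r = 1.180×10^6 km gives v_t = √[μ(2/r − 1/a_t)] = 5.4449 km/s.
Δv₂ = |v_t − v_c| = |5.4449 − 10.362| = 4.917 km/s.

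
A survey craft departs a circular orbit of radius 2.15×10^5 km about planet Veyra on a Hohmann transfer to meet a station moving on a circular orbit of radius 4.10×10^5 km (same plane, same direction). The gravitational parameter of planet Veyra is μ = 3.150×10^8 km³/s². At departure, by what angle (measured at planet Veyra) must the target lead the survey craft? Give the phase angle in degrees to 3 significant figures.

Transfer-ellipse semi-major axis a_t = (r₁ + r₂)/2 = (2.150×10^5 + 4.100×10^5)/2 = 3.125×10^5 km.
Transfer time t = π√(a_t³/μ) = 30920 s.
The target's mean motion on its circular orbit is ω₂ = √(μ/r₂³) = 6.761×10^-5 rad/s.
Angle swept by the target during transfer: ω₂·t = 2.0905 rad = 119.8°.
Arrival is 180° from departure on the ellipse, so φ = 180° − 119.8° = 60.2°.

φ = 60.2°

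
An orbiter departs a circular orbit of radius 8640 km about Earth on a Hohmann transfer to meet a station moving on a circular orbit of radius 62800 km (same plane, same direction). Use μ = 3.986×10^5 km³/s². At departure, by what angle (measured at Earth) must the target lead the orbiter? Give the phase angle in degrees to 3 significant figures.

φ = 103°

The Hohmann ellipse has a_t = (r₁ + r₂)/2 = 35720 km.
The half-period of the transfer ellipse is t = π√(a_t³/μ) = 33593 s.
Target angular speed ω₂ = √(μ/r₂³) = 4.0117×10^-5 rad/s.
Angle swept by the target during transfer: ω₂·t = 1.34765 rad = 77.21°.
The orbiter traverses 180° on the transfer ellipse, so the target must lead by 180° − 77.21° = 103°.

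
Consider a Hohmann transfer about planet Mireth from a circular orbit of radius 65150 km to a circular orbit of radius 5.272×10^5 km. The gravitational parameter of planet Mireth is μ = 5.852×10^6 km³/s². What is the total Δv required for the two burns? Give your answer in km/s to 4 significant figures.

Δv = 4.936 km/s

The Hohmann ellipse has a_t = (r₁ + r₂)/2 = 2.96175×10^5 km.
Circular speed at r₁: v₁ = √(μ/r₁) = √(5.852×10^6/65150) = 9.47753 km/s.
Transfer-orbit speed at r₁ (vis-viva equation): v_p = √[μ(2/r₁ − 1/a_t)] = 12.6447 km/s.
First burn Δv₁ = |v_p − v₁| = 3.167 km/s.
At r₂, v₂ = √(μ/r₂) = 3.332 km/s.
Transfer-orbit speed at r₂: v_a = √[μ(2/r₂ − 1/a_t)] = 1.563 km/s.
Second burn Δv₂ = |v₂ − v_a| = 1.769 km/s.
Δv = Δv₁ + Δv₂ = 3.167 + 1.769 = 4.936 km/s.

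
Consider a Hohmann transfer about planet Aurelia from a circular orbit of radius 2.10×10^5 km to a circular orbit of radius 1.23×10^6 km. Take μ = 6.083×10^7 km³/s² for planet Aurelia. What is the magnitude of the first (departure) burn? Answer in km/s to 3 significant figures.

Δv₁ = 5.23 km/s

The Hohmann ellipse has a_t = (r₁ + r₂)/2 = 7.200×10^5 km.
Circular speed at r = 2.100×10^5 km: v_c = √(μ/r) = 17.0196 km/s.
Transfer-orbit speed at the same r (vis-viva, a = a_t): v_t = √[μ(2/r − 1/a_t)] = 22.2452 km/s.
Δv₁ = |v_t − v_c| = |22.2452 − 17.0196| = 5.226 km/s.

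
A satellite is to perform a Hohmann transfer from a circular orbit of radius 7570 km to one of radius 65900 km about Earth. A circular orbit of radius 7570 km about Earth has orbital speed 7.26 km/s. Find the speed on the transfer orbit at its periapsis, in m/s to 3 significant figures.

From the circular-orbit relation v² = μ/r at r = 7570 km: μ = v²r = (7.26)² × 7570 = 3.98997×10^5 km³/s².
Transfer-ellipse semi-major axis a_t = (r₁ + r₂)/2 = (7570 + 65900)/2 = 36735 km.
The periapsis of the transfer ellipse is at r = 7570 km.
Applying v² = μ(2/r − 1/a_t): v = 9.724 km/s.

v = 9720 m/s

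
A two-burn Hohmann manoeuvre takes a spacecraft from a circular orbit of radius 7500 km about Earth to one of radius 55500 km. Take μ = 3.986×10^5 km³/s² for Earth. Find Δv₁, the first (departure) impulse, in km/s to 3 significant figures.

Δv₁ = 2.39 km/s

The Hohmann ellipse has a_t = (r₁ + r₂)/2 = 31500 km.
Circular speed at r = 7500 km: v_c = √(μ/r) = 7.290 km/s.
Transfer-orbit speed at the same r (vis-viva, a = a_t): v_t = √[μ(2/r − 1/a_t)] = 9.677 km/s.
Δv₁ = |v_t − v_c| = |9.677 − 7.290| = 2.387 km/s.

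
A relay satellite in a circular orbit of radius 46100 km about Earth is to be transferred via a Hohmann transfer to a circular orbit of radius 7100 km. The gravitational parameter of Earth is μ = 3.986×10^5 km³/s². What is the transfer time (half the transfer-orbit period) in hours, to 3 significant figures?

t = 6.00 hours

Semi-major axis of the transfer orbit: a_t = (46100 + 7100)/2 = 26600 km.
Transfer time t = π√(a_t³/μ) = π√((26600)³ / 3.986×10^5) = 21590 s.
Converting: 21590 s ÷ 3600 s/hour = 6.00 hours.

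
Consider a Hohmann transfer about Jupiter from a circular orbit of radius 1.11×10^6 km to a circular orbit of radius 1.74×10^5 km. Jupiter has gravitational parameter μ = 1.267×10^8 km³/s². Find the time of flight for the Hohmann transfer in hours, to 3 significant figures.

Semi-major axis of the transfer orbit: a_t = (1.110×10^6 + 1.740×10^5)/2 = 6.420×10^5 km.
Transfer time t = π√(a_t³/μ) = π√((6.420×10^5)³ / 1.267×10^8) = 1.436×10^5 s.
Converting: 1.436×10^5 s ÷ 3600 s/hour = 39.9 hours.

t = 39.9 hours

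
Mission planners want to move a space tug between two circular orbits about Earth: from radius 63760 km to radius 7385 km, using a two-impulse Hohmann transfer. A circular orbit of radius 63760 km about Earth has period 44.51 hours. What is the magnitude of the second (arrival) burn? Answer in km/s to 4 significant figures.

From Kepler's third law T² = 4π²r³/μ at r = 63760 km, T = 44.51 hours = 44.51 × 3600 s = 1.60236×10^5 s: μ = 4π²r³/T² = 3.98552×10^5 km³/s².
The Hohmann ellipse has a_t = (r₁ + r₂)/2 = 35572.5 km.
Circular speed at r = 7385 km: v_c = √(μ/r) = 7.346 km/s.
Vis-viva on the transfer ellipse at r = 7385 km gives v_t = √[μ(2/r − 1/a_t)] = 9.835 km/s.
Δv₂ = |v_t − v_c| = |9.835 − 7.346| = 2.489 km/s.

Δv₂ = 2.489 km/s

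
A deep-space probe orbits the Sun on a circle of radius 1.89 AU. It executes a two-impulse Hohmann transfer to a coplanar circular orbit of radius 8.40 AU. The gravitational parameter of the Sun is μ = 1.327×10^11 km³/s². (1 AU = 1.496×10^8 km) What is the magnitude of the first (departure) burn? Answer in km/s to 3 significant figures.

Δv₁ = 6.02 km/s

In km: r₁ = 1.89 × 1.496×10^8 = 2.82744×10^8 km; r₂ = 8.40 × 1.496×10^8 = 1.25664×10^9 km.
The Hohmann ellipse has a_t = (r₁ + r₂)/2 = 7.69692×10^8 km.
On the circular orbit at r = 2.82744×10^8 km, v_c = √(μ/r) = 21.664 km/s.
Vis-viva on the transfer ellipse at r = 2.82744×10^8 km gives v_t = √[μ(2/r − 1/a_t)] = 27.681 km/s.
Δv₁ = |v_t − v_c| = |27.681 − 21.664| = 6.017 km/s.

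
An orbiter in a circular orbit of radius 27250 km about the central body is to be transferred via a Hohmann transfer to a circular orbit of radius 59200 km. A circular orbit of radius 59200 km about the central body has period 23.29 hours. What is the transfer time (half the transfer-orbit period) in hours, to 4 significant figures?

t = 7.265 hours

From Kepler's third law T² = 4π²r³/μ at r = 59200 km, T = 23.29 hours = 23.29 × 3600 s = 83844 s: μ = 4π²r³/T² = 1.16515×10^6 km³/s².
The Hohmann ellipse has a_t = (r₁ + r₂)/2 = 43225 km.
Transfer time t = π√(a_t³/μ) = π√((43225)³ / 1.16515×10^6) = 26155 s.
Converting: 26155 s ÷ 3600 s/hour = 7.265 hours.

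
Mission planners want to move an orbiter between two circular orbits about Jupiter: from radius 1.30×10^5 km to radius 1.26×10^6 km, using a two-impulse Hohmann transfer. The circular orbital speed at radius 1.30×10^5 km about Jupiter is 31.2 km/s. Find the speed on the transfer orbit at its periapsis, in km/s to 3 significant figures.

From the circular-orbit relation v² = μ/r at r = 1.30×10^5 km: μ = v²r = (31.2)² × 1.30×10^5 = 1.26547×10^8 km³/s².
Semi-major axis of the transfer orbit: a_t = (1.300×10^5 + 1.260×10^6)/2 = 6.950×10^5 km.
At periapsis, r = 1.300×10^5 km.
Applying v² = μ(2/r − 1/a_t): v = 42.01 km/s.

v = 42.0 km/s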